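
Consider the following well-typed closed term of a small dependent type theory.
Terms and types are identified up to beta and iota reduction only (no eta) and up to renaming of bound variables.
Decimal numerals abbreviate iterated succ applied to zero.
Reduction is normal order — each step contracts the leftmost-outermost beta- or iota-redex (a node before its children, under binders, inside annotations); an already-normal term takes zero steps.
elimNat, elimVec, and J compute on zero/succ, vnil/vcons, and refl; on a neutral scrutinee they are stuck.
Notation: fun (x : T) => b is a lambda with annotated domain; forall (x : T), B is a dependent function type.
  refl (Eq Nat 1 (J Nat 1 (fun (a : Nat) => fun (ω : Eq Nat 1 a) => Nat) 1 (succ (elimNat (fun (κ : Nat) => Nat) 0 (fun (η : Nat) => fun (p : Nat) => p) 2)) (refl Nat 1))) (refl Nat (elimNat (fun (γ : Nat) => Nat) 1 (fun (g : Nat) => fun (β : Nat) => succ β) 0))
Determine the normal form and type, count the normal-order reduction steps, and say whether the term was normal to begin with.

reduced normal form:
  refl (Eq Nat 1 1) (refl Nat 1)
type:
  Eq (Eq Nat 1 1) (refl Nat 1) (refl Nat 1)
steps to reach normal form (normal order): 2
started in normal form: no
first redex: a J iota-redex


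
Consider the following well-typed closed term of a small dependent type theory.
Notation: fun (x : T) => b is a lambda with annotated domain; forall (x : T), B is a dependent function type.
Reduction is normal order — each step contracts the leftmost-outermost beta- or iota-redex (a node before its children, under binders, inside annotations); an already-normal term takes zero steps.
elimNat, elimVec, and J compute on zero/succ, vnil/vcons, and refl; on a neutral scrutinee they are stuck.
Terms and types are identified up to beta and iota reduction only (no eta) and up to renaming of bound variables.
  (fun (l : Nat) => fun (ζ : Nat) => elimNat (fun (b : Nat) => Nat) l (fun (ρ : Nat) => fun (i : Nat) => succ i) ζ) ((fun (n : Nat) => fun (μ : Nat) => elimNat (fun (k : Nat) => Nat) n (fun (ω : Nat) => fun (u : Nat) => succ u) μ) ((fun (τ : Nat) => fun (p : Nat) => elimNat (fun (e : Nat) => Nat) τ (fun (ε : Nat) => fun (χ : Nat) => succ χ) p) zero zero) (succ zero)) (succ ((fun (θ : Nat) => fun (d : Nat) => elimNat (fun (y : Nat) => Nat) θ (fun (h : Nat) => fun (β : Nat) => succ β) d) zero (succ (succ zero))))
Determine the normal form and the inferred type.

normal form:
  succ (succ (succ (succ zero)))
inferred type:
  Nat
observation: reduction starts at a beta-redex, and 30 normal-order steps reach the normal form.


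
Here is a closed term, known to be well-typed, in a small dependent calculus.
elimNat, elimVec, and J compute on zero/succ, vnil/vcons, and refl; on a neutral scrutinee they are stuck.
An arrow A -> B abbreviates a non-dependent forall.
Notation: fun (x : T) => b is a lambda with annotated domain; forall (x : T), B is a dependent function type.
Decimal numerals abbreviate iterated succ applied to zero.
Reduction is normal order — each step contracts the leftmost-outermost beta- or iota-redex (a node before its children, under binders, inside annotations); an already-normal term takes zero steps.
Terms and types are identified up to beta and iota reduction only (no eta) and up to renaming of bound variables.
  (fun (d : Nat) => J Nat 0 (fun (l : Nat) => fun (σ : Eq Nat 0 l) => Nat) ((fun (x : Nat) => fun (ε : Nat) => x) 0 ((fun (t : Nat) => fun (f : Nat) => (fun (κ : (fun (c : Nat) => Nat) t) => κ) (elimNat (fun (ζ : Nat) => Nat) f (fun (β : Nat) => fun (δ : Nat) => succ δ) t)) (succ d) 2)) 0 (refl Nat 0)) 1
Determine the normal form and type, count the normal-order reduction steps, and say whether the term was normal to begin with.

normal form:
  0
inferred type:
  Nat
steps to reach normal form (normal order): 4
started in normal form: no
first redex: a beta-redex


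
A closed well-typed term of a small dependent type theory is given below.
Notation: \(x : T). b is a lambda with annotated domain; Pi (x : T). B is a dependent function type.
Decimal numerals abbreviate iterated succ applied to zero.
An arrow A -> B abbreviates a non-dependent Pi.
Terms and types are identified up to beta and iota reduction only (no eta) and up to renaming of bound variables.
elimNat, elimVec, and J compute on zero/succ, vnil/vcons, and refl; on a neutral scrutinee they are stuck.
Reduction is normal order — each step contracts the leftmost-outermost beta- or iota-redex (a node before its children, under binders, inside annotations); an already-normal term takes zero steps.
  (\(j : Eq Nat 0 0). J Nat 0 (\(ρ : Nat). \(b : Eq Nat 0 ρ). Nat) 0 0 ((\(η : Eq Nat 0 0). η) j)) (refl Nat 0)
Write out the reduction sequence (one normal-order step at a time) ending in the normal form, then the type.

normal-order reduction sequence:
  (\(j : Eq Nat 0 0). J Nat 0 (\(ρ : Nat). \(b : Eq Nat 0 ρ). Nat) 0 0 ((\(η : Eq Nat 0 0). η) j)) (refl Nat 0)
  ~> J Nat 0 (\(j : Nat). \(ρ : Eq Nat 0 j). Nat) 0 0 ((\(b : Eq Nat 0 0). b) (refl Nat 0))
  ~> J Nat 0 (\(j : Nat). \(ρ : Eq Nat 0 j). Nat) 0 0 (refl Nat 0)
  ~> 0
type:
  Nat


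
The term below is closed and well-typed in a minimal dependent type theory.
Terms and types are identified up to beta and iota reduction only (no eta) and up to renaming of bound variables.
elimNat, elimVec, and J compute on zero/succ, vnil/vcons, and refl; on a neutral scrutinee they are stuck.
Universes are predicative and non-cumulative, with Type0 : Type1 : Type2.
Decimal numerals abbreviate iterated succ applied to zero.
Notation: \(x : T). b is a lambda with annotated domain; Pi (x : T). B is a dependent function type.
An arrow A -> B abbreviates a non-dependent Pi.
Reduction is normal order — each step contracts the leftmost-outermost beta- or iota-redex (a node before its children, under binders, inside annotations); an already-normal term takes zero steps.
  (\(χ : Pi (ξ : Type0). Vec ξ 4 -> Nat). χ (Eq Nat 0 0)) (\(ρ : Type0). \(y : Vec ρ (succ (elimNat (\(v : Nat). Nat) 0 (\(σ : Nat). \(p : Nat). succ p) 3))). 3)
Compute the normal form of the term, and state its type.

normal form:
  \(χ : Vec (Eq Nat 0 0) 4). 3
inferred type:
  Vec (Eq Nat 0 0) 4 -> Nat


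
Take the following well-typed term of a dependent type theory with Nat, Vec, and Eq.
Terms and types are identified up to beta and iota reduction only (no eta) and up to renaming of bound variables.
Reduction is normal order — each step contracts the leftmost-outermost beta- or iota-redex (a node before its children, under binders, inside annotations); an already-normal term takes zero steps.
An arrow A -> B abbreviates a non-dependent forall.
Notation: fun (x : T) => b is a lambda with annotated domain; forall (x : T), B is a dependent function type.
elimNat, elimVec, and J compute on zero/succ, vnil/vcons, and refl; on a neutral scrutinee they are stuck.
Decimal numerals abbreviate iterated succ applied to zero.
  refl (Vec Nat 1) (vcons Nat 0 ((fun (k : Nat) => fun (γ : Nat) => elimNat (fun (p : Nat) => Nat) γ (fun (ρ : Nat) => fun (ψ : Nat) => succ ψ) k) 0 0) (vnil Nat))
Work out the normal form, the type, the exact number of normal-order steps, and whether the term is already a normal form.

resulting normal form:
  refl (Vec Nat 1) (vcons Nat 0 0 (vnil Nat))
the term's type:
  Eq (Vec Nat 1) (vcons Nat 0 0 (vnil Nat)) (vcons Nat 0 0 (vnil Nat))
steps to reach normal form (normal order): 3
term was already normal: no
first redex: a beta-redex


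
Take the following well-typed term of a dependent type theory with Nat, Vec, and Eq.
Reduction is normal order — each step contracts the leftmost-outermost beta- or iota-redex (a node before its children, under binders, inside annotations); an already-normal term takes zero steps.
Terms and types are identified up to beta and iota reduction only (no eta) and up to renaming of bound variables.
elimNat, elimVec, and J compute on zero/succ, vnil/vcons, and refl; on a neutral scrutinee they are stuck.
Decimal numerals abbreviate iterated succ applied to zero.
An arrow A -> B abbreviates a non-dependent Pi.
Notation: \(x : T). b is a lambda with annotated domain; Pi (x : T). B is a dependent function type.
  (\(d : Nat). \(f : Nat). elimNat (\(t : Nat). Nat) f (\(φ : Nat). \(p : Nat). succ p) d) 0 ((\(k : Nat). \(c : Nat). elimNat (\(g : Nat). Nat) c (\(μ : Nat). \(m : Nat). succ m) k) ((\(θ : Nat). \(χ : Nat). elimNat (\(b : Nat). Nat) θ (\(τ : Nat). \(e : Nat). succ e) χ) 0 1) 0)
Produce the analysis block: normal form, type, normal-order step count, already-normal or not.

resulting normal form:
  1
the term's type:
  Nat
reduction steps (normal order): 15
started in normal form: no
first redex: a beta-redex


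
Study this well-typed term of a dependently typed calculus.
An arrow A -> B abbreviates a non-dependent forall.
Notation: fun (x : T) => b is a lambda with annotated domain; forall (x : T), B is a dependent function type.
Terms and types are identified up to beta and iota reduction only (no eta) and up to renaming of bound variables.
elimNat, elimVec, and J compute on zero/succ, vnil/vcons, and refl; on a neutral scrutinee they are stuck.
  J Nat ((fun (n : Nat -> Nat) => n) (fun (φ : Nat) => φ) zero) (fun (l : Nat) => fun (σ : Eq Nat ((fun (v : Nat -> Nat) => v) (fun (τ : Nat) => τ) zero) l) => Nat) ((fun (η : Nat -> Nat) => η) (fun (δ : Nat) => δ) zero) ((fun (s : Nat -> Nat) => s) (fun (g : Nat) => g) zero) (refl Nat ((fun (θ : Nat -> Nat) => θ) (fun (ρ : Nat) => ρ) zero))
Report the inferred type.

the term's type:
  Nat


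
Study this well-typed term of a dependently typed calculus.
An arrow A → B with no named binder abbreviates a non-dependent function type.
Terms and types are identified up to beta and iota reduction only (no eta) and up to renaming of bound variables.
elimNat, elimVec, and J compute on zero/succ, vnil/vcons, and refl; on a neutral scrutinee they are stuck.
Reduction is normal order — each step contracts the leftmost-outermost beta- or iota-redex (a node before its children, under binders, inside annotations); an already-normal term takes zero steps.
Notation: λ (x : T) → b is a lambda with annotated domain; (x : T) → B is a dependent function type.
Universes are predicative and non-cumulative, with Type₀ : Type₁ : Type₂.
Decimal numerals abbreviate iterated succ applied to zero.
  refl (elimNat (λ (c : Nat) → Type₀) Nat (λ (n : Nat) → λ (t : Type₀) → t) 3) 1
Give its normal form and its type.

reduced normal form:
  refl Nat 1
the term's type:
  Eq Nat 1 1


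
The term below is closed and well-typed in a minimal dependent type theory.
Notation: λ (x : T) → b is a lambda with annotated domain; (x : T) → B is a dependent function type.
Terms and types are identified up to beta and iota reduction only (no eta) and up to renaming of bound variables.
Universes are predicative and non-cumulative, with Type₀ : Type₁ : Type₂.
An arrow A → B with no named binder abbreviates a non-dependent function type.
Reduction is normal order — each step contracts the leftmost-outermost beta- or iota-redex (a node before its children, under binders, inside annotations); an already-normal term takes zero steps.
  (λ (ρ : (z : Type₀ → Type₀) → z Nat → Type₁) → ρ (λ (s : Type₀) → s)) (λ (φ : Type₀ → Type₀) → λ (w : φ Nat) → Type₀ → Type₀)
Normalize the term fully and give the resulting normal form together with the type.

reduced normal form:
  λ (ρ : Nat) → Type₀ → Type₀
the term's type:
  Nat → Type₁
observation: 3 normal-order steps separate the term from its normal form.


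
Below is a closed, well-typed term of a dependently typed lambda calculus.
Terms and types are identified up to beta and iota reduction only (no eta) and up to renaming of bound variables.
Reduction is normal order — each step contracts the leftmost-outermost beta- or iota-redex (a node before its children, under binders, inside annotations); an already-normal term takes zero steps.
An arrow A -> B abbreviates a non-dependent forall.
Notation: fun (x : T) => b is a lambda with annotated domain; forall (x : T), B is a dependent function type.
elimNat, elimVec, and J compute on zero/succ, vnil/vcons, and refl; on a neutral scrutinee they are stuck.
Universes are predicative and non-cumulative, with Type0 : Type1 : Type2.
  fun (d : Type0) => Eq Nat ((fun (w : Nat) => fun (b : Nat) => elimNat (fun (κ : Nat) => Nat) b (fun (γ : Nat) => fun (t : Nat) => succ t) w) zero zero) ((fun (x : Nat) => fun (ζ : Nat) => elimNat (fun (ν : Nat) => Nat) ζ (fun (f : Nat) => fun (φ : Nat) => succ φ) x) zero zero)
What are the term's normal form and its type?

resulting normal form:
  fun (d : Type0) => Eq Nat zero zero
type:
  Type0 -> Type0
observation: contracting a beta-redex first, the term normalizes in 6 steps.


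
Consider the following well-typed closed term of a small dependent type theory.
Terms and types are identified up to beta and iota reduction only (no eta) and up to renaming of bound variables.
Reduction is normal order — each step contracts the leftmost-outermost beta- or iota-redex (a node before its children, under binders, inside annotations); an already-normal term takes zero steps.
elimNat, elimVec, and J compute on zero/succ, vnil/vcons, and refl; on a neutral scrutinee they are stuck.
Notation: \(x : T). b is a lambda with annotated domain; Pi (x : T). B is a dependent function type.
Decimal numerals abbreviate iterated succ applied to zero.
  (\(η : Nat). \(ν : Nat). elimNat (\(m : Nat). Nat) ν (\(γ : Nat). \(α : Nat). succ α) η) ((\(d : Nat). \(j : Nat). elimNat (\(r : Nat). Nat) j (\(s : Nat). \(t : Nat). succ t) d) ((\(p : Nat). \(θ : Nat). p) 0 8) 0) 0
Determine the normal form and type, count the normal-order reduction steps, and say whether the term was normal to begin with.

normal form:
  0
the term's type:
  Nat
steps to reach normal form (normal order): 8
already normal: no
first redex: a beta-redex


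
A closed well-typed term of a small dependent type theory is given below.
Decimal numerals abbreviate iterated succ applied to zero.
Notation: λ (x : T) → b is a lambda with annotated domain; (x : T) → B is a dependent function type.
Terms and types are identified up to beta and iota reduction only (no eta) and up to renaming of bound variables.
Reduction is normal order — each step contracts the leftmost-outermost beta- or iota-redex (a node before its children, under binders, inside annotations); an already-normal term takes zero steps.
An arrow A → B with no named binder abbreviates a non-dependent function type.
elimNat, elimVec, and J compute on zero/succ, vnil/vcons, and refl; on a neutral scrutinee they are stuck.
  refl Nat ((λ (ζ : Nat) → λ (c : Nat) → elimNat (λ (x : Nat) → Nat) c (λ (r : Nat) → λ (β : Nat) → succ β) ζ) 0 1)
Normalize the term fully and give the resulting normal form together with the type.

resulting normal form:
  refl Nat 1
inferred type:
  Eq Nat 1 1


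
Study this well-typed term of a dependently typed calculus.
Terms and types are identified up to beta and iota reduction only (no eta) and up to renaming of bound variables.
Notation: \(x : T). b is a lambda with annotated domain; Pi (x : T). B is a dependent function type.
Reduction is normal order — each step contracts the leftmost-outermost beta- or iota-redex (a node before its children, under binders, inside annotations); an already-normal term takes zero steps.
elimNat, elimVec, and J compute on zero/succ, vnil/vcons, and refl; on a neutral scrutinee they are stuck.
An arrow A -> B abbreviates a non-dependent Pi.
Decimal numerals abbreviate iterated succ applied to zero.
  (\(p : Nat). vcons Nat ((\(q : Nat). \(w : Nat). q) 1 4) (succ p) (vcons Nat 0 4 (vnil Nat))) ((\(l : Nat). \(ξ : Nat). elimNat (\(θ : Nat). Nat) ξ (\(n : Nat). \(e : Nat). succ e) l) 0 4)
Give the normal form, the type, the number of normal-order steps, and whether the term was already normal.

resulting normal form:
  vcons Nat 1 5 (vcons Nat 0 4 (vnil Nat))
inferred type:
  Vec Nat 2
steps to reach normal form (normal order): 6
term was already normal: no
first redex: a beta-redex


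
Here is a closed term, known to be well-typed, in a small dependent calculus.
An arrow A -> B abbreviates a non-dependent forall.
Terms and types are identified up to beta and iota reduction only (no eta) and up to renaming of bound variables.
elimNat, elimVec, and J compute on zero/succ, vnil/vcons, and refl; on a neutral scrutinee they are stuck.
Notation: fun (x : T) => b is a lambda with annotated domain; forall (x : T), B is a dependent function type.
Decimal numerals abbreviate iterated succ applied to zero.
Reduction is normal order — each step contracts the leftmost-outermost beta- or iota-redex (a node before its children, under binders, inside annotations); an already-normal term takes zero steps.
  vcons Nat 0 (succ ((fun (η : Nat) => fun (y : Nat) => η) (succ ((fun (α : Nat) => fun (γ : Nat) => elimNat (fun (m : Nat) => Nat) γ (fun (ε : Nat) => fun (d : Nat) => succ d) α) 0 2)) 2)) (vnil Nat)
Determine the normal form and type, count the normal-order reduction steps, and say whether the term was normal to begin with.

normal form:
  vcons Nat 0 4 (vnil Nat)
the term's type:
  Vec Nat 1
reduction steps (normal order): 5
started in normal form: no
first redex: a beta-redex


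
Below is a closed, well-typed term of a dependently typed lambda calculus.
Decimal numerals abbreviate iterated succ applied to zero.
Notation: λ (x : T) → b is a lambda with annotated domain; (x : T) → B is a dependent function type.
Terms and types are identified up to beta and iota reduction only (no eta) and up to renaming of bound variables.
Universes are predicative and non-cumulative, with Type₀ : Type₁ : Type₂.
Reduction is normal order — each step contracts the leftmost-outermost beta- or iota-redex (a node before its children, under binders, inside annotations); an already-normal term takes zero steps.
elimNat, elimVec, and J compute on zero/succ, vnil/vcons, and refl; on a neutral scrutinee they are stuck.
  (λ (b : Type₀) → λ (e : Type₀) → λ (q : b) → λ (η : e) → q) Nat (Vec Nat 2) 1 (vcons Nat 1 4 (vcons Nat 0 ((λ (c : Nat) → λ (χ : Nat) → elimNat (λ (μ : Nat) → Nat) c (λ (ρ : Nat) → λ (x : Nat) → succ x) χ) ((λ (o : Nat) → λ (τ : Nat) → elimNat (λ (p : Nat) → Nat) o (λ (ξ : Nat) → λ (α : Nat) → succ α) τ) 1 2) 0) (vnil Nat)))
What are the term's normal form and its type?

resulting normal form:
  1
the term's type:
  Nat


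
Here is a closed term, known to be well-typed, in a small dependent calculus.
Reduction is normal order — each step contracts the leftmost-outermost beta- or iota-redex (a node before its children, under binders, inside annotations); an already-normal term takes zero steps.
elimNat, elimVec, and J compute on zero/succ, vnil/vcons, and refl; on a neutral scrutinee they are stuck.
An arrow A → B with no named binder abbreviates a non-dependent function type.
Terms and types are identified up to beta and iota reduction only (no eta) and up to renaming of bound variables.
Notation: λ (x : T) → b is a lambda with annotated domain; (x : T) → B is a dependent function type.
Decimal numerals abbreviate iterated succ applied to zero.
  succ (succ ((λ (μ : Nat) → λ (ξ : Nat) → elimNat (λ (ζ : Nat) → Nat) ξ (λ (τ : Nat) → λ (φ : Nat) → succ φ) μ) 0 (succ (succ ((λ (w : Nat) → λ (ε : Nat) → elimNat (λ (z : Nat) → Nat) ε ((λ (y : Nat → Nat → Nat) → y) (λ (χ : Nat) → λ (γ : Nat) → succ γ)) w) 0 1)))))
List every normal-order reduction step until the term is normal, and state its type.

normal-order reduction:
  succ (succ ((λ (μ : Nat) → λ (ξ : Nat) → elimNat (λ (ζ : Nat) → Nat) ξ (λ (τ : Nat) → λ (φ : Nat) → succ φ) μ) 0 (succ (succ ((λ (w : Nat) → λ (ε : Nat) → elimNat (λ (z : Nat) → Nat) ε ((λ (y : Nat → Nat → Nat) → y) (λ (χ : Nat) → λ (γ : Nat) → succ γ)) w) 0 1)))))
  ~> succ (succ ((λ (μ : Nat) → elimNat (λ (ξ : Nat) → Nat) μ (λ (ζ : Nat) → λ (τ : Nat) → succ τ) 0) (succ (succ ((λ (φ : Nat) → λ (w : Nat) → elimNat (λ (ε : Nat) → Nat) w ((λ (z : Nat → Nat → Nat) → z) (λ (y : Nat) → λ (χ : Nat) → succ χ)) φ) 0 1)))))
  ~> succ (succ (elimNat (λ (μ : Nat) → Nat) (succ (succ ((λ (ξ : Nat) → λ (ζ : Nat) → elimNat (λ (τ : Nat) → Nat) ζ ((λ (φ : Nat → Nat → Nat) → φ) (λ (w : Nat) → λ (ε : Nat) → succ ε)) ξ) 0 1))) (λ (z : Nat) → λ (y : Nat) → succ y) 0))
  ~> succ (succ (succ (succ ((λ (μ : Nat) → λ (ξ : Nat) → elimNat (λ (ζ : Nat) → Nat) ξ ((λ (τ : Nat → Nat → Nat) → τ) (λ (φ : Nat) → λ (w : Nat) → succ w)) μ) 0 1))))
  ~> succ (succ (succ (succ ((λ (μ : Nat) → elimNat (λ (ξ : Nat) → Nat) μ ((λ (ζ : Nat → Nat → Nat) → ζ) (λ (τ : Nat) → λ (φ : Nat) → succ φ)) 0) 1))))
  ~> succ (succ (succ (succ (elimNat (λ (μ : Nat) → Nat) 1 ((λ (ξ : Nat → Nat → Nat) → ξ) (λ (ζ : Nat) → λ (τ : Nat) → succ τ)) 0))))
  ~> 5
type:
  Nat


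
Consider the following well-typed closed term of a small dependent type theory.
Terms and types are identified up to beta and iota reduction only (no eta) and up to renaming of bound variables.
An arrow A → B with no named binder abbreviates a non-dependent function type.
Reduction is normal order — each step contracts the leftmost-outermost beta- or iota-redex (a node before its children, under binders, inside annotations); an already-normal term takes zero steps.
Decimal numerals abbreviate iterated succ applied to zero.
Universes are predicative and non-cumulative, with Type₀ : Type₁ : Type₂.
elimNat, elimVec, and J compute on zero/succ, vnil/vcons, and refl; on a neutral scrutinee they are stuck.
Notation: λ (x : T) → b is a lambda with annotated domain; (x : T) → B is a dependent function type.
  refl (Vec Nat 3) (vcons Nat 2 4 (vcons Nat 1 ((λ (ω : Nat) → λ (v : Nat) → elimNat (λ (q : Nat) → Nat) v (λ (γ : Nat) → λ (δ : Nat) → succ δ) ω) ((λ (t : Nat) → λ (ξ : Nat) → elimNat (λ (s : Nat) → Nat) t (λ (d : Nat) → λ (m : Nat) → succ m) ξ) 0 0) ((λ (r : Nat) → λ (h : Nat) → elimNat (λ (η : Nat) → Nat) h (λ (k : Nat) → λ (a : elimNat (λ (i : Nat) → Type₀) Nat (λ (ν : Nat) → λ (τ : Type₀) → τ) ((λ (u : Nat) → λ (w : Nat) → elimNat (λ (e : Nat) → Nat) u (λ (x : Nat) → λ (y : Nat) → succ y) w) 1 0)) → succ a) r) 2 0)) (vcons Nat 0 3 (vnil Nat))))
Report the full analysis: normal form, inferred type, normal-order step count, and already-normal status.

normal form:
  refl (Vec Nat 3) (vcons Nat 2 4 (vcons Nat 1 2 (vcons Nat 0 3 (vnil Nat))))
the term's type:
  Eq (Vec Nat 3) (vcons Nat 2 4 (vcons Nat 1 2 (vcons Nat 0 3 (vnil Nat)))) (vcons Nat 2 4 (vcons Nat 1 2 (vcons Nat 0 3 (vnil Nat))))
steps to reach normal form (normal order): 15
started in normal form: no
first contracted redex: a beta-redex


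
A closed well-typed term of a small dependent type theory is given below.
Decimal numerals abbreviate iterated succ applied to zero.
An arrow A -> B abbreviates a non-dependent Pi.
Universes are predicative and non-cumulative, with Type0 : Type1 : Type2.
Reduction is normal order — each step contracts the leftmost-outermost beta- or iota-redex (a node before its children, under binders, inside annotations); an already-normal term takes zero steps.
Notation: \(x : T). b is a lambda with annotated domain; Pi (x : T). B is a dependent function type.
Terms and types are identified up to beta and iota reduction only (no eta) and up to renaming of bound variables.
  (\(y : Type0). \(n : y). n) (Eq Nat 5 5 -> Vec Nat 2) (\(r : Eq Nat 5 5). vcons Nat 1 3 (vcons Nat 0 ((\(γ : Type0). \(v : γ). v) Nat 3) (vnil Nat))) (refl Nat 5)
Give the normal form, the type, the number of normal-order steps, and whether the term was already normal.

reduced normal form:
  vcons Nat 1 3 (vcons Nat 0 3 (vnil Nat))
inferred type:
  Vec Nat 2
normal-order step count: 5
started in normal form: no
first redex: a beta-redex


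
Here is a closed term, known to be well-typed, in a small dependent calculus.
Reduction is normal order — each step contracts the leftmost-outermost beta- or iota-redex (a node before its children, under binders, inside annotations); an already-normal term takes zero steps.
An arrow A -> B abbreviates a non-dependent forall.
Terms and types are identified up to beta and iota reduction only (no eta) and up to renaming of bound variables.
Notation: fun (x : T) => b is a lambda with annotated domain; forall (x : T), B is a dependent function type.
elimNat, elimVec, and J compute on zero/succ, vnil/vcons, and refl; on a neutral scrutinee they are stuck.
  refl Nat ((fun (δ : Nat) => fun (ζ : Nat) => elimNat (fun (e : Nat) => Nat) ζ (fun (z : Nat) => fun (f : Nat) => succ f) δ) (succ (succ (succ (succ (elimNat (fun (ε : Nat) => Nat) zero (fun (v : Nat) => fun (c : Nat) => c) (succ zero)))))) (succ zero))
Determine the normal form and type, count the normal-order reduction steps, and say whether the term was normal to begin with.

normal form:
  refl Nat (succ (succ (succ (succ (succ zero)))))
type:
  Eq Nat (succ (succ (succ (succ (succ zero))))) (succ (succ (succ (succ (succ zero)))))
reduction steps (normal order): 19
started in normal form: no
first redex: a beta-redex


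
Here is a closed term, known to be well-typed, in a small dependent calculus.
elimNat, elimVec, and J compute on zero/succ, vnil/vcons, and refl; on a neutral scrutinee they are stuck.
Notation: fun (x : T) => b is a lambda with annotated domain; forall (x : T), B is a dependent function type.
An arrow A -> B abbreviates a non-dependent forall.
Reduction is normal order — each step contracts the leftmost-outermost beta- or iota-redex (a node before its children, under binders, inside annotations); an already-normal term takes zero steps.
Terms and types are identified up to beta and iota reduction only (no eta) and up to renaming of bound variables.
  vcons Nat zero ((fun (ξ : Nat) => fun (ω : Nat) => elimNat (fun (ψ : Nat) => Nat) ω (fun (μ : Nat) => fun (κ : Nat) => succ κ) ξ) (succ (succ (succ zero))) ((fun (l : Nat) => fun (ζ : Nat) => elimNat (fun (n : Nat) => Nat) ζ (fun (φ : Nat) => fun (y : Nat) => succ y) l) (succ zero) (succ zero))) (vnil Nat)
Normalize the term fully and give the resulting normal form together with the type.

reduced normal form:
  vcons Nat zero (succ (succ (succ (succ (succ zero))))) (vnil Nat)
inferred type:
  Vec Nat (succ zero)


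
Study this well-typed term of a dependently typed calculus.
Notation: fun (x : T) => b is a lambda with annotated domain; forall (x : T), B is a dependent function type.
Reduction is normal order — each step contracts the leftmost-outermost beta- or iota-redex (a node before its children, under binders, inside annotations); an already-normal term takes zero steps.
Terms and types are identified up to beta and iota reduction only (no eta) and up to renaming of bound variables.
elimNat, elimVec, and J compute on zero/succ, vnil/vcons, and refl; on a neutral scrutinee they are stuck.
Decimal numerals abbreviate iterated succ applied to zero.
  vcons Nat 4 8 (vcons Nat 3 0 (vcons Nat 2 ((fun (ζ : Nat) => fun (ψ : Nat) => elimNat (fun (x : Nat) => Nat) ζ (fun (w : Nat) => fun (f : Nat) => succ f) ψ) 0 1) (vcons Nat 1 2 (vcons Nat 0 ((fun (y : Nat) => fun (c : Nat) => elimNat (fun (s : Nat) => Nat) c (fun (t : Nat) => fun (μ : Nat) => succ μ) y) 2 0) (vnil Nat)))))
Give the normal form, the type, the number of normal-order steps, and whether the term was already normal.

resulting normal form:
  vcons Nat 4 8 (vcons Nat 3 0 (vcons Nat 2 1 (vcons Nat 1 2 (vcons Nat 0 2 (vnil Nat)))))
type:
  Vec Nat 5
normal-order step count: 15
term was already normal: no
first contracted redex: a beta-redex


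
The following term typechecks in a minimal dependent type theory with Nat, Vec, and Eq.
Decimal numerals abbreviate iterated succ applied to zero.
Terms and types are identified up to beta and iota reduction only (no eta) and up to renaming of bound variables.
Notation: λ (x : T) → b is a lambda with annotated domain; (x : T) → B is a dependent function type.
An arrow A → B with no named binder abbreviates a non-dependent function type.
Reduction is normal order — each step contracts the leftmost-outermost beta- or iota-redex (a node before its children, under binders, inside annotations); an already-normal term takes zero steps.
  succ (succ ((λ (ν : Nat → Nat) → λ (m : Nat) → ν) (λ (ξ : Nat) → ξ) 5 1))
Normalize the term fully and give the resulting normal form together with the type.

reduced normal form:
  3
inferred type:
  Nat


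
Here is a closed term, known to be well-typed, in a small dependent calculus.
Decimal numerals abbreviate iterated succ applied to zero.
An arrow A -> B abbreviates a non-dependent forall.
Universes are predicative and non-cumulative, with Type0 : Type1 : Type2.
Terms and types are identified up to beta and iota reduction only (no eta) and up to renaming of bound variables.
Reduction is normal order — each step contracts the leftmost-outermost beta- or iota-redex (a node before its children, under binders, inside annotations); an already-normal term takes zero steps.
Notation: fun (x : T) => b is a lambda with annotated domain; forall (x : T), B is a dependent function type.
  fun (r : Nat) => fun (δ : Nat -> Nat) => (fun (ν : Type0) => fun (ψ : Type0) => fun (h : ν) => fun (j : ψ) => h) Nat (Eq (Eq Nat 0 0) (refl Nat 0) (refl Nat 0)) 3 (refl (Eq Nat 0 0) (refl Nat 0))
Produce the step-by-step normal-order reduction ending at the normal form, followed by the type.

normal-order reduction:
  fun (r : Nat) => fun (δ : Nat -> Nat) => (fun (ν : Type0) => fun (ψ : Type0) => fun (h : ν) => fun (j : ψ) => h) Nat (Eq (Eq Nat 0 0) (refl Nat 0) (refl Nat 0)) 3 (refl (Eq Nat 0 0) (refl Nat 0))
  ~> fun (r : Nat) => fun (δ : Nat -> Nat) => (fun (ν : Type0) => fun (ψ : Nat) => fun (h : ν) => ψ) (Eq (Eq Nat 0 0) (refl Nat 0) (refl Nat 0)) 3 (refl (Eq Nat 0 0) (refl Nat 0))
  ~> fun (r : Nat) => fun (δ : Nat -> Nat) => (fun (ν : Nat) => fun (ψ : Eq (Eq Nat 0 0) (refl Nat 0) (refl Nat 0)) => ν) 3 (refl (Eq Nat 0 0) (refl Nat 0))
  ~> fun (r : Nat) => fun (δ : Nat -> Nat) => (fun (ν : Eq (Eq Nat 0 0) (refl Nat 0) (refl Nat 0)) => 3) (refl (Eq Nat 0 0) (refl Nat 0))
  ~> fun (r : Nat) => fun (δ : Nat -> Nat) => 3
inferred type:
  Nat -> (Nat -> Nat) -> Nat


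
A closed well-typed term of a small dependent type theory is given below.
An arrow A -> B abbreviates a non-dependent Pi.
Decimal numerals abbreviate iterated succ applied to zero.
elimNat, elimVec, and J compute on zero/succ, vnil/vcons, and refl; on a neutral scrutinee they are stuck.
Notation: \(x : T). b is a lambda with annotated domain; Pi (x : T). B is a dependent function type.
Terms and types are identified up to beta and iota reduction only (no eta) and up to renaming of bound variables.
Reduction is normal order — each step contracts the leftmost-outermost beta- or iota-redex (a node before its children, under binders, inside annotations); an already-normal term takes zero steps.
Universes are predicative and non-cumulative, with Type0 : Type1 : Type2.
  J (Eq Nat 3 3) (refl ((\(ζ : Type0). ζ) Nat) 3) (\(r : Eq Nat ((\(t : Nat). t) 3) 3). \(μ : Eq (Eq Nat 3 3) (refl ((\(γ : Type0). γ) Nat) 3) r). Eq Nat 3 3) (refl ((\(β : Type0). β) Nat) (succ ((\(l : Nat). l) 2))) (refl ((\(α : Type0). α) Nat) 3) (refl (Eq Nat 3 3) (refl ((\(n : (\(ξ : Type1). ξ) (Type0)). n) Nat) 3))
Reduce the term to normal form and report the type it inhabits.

resulting normal form:
  refl Nat 3
the term's type:
  Eq Nat 3 3
observation: 3 normal-order steps separate the term from its normal form.


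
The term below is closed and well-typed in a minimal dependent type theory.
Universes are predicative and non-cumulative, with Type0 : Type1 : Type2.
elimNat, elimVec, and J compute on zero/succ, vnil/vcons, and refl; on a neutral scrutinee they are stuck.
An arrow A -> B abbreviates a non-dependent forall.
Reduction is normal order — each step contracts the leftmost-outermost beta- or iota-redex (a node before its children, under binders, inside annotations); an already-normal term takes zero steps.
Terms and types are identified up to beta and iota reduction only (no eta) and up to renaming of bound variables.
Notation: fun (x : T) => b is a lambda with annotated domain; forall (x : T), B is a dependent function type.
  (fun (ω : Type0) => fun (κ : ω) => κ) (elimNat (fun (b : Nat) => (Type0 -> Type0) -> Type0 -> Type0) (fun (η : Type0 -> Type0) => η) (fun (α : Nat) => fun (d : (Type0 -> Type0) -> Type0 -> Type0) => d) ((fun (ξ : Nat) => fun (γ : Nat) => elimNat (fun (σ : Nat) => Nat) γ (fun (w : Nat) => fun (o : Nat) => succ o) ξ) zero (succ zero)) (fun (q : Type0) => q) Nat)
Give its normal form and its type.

resulting normal form:
  fun (ω : Nat) => ω
type:
  Nat -> Nat


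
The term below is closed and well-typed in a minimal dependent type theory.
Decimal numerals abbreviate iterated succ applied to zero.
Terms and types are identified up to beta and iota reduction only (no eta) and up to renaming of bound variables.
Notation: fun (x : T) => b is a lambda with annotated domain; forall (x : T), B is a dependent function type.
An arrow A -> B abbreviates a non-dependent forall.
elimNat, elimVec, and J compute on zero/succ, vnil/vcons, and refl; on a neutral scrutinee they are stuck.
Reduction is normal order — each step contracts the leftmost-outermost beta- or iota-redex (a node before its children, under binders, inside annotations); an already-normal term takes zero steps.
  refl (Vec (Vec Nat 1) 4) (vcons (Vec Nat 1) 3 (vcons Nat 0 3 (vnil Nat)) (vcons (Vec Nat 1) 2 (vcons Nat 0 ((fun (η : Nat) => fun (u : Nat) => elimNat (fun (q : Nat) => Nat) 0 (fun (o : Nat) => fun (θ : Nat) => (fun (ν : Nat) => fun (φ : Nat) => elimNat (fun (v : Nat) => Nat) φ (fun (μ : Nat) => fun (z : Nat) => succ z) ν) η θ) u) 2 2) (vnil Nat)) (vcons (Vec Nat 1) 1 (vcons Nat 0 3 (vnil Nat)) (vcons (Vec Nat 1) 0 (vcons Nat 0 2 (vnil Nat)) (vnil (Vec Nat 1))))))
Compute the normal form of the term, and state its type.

resulting normal form:
  refl (Vec (Vec Nat 1) 4) (vcons (Vec Nat 1) 3 (vcons Nat 0 3 (vnil Nat)) (vcons (Vec Nat 1) 2 (vcons Nat 0 4 (vnil Nat)) (vcons (Vec Nat 1) 1 (vcons Nat 0 3 (vnil Nat)) (vcons (Vec Nat 1) 0 (vcons Nat 0 2 (vnil Nat)) (vnil (Vec Nat 1))))))
inferred type:
  Eq (Vec (Vec Nat 1) 4) (vcons (Vec Nat 1) 3 (vcons Nat 0 3 (vnil Nat)) (vcons (Vec Nat 1) 2 (vcons Nat 0 4 (vnil Nat)) (vcons (Vec Nat 1) 1 (vcons Nat 0 3 (vnil Nat)) (vcons (Vec Nat 1) 0 (vcons Nat 0 2 (vnil Nat)) (vnil (Vec Nat 1)))))) (vcons (Vec Nat 1) 3 (vcons Nat 0 3 (vnil Nat)) (vcons (Vec Nat 1) 2 (vcons Nat 0 4 (vnil Nat)) (vcons (Vec Nat 1) 1 (vcons Nat 0 3 (vnil Nat)) (vcons (Vec Nat 1) 0 (vcons Nat 0 2 (vnil Nat)) (vnil (Vec Nat 1))))))
observation: reduction starts at a beta-redex, and 27 normal-order steps reach the normal form.


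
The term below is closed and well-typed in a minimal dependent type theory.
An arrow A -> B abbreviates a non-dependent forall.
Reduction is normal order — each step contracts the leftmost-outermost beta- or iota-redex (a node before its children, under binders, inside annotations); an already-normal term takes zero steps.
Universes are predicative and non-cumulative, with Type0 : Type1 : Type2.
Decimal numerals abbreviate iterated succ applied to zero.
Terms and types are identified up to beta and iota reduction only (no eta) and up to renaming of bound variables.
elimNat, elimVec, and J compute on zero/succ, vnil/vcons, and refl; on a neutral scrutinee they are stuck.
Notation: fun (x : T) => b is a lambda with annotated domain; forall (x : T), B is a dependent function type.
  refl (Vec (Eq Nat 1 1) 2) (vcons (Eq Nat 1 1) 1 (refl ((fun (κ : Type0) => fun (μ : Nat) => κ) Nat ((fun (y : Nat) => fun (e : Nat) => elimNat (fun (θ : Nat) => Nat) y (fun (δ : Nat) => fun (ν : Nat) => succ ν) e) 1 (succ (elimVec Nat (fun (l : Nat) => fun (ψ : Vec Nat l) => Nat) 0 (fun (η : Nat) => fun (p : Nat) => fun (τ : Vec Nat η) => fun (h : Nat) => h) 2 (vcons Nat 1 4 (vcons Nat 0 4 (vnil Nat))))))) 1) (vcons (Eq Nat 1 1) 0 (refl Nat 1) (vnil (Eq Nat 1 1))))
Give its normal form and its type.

reduced normal form:
  refl (Vec (Eq Nat 1 1) 2) (vcons (Eq Nat 1 1) 1 (refl Nat 1) (vcons (Eq Nat 1 1) 0 (refl Nat 1) (vnil (Eq Nat 1 1))))
type:
  Eq (Vec (Eq Nat 1 1) 2) (vcons (Eq Nat 1 1) 1 (refl Nat 1) (vcons (Eq Nat 1 1) 0 (refl Nat 1) (vnil (Eq Nat 1 1)))) (vcons (Eq Nat 1 1) 1 (refl Nat 1) (vcons (Eq Nat 1 1) 0 (refl Nat 1) (vnil (Eq Nat 1 1))))


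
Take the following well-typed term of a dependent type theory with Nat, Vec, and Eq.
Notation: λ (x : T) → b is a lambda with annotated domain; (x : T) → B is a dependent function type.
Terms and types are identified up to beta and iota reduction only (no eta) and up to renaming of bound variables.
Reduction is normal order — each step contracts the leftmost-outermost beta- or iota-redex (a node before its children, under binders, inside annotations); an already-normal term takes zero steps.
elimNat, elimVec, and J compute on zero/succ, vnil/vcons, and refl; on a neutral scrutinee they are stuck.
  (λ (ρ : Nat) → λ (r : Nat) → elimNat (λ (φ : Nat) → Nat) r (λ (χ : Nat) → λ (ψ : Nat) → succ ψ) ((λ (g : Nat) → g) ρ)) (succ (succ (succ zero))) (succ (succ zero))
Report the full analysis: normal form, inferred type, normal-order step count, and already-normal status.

normal form:
  succ (succ (succ (succ (succ zero))))
type:
  Nat
normal-order step count: 13
term was already normal: no
first redex: a beta-redex


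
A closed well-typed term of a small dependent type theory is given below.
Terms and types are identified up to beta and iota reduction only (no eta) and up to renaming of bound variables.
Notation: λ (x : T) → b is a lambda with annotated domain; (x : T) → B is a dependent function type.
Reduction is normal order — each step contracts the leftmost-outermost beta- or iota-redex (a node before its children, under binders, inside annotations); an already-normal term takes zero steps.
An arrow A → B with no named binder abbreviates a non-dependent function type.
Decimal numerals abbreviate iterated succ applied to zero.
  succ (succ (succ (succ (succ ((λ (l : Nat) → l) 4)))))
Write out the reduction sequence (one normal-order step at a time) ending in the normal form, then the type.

normal-order reduction:
  succ (succ (succ (succ (succ ((λ (l : Nat) → l) 4)))))
  ~> 9
type:
  Nat


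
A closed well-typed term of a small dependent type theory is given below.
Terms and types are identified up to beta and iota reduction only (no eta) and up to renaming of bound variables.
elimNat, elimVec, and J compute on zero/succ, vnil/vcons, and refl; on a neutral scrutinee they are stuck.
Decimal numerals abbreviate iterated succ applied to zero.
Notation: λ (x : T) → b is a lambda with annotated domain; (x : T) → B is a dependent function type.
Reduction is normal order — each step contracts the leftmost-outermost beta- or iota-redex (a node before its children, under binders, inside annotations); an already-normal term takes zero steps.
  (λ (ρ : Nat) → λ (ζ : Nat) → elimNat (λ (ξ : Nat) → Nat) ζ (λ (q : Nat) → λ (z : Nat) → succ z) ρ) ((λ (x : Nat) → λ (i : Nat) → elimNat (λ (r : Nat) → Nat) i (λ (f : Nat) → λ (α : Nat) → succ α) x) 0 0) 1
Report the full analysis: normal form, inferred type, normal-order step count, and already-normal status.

resulting normal form:
  1
the term's type:
  Nat
normal-order step count: 6
started in normal form: no
first redex: a beta-redex


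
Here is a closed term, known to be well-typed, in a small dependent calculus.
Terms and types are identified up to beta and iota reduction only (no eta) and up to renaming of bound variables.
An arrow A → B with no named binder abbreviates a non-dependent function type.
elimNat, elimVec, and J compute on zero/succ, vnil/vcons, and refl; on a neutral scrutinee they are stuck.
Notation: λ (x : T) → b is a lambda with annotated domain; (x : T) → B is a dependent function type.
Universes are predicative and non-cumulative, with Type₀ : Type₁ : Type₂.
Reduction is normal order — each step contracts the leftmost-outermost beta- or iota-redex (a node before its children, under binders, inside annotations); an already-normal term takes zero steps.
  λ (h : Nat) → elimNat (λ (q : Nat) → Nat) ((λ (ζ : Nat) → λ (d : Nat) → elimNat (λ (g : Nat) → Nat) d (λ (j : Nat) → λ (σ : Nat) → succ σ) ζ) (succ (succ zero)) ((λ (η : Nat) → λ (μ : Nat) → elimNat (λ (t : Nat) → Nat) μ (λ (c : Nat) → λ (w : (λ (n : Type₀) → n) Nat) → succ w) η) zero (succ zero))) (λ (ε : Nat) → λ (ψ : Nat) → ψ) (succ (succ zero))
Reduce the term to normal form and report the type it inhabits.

normal form:
  λ (h : Nat) → succ (succ (succ zero))
the term's type:
  Nat → Nat
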